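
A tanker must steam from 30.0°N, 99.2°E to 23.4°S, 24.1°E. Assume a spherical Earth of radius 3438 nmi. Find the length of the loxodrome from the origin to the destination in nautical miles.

5388 nmi

Δψ = ln[tan(π/4+φ₂/2)/tan(π/4+φ₁/2)] = -0.9696;  Δφ = -0.9320 rad,  Δλ = -1.3107 rad
q = Δφ/Δψ = 0.9613
d = R·√(Δφ² + q²Δλ²) = 3438·1.56721 = 5388 nmi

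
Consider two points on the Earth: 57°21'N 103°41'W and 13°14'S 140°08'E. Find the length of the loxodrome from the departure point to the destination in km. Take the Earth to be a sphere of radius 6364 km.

Rhumb course C = atan2(Δλ, Δψ) with Δψ = ln[tan(π/4+φ₂/2)/tan(π/4+φ₁/2)] = -1.4610, Δλ = -2.0278 → C = 234.23°
d = R·|Δφ| / |cos C| = 6364·1.23191 / 0.58456 = 13411 km

13411 km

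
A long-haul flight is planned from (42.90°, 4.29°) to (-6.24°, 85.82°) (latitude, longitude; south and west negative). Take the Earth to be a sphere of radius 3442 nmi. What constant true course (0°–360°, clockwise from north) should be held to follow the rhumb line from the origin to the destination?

Meridional parts: M(φ₁)=+0.8305, M(φ₂)=-0.1091 → ΔM = -0.9396;  Δλ = +1.4230 rad
tan C = Δλ / ΔM = -1.5145 → C = 123.44°

123.4°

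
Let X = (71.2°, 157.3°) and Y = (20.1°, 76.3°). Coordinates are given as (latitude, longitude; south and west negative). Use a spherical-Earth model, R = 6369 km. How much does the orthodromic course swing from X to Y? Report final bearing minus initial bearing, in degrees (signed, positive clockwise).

At departure: θ₁ = atan2(sin Δλ cos φ₂, cos φ₁ sin φ₂ − sin φ₁ cos φ₂ cos Δλ) = 268.25°
At arrival: θ₂ = atan2(sin Δλ cos φ₁, −cos φ₂ sin φ₁ + sin φ₂ cos φ₁ cos Δλ) = 200.06°
Δθ = θ₂ − θ₁ = -68.2°

-68.2°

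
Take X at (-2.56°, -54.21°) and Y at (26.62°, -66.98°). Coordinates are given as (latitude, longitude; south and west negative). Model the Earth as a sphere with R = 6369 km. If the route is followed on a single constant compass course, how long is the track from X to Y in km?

3522 km

Rhumb course C = atan2(Δλ, Δψ) with Δψ = ln[tan(π/4+φ₂/2)/tan(π/4+φ₁/2)] = +0.5270, Δλ = -0.2229 → C = 337.07°
d = R·|Δφ| / |cos C| = 6369·0.50929 / 0.92101 = 3522 km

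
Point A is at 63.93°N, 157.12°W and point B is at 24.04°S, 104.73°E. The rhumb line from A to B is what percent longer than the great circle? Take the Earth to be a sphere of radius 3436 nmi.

Great circle: σ = 2.0074 rad → d_gc = Rσ = 6897.3 nmi
Rhumb: Δφ = -1.5354, Δλ = -1.7130, Δψ = -1.8956, q = Δφ/Δψ = 0.8100 → d_rh = R√(Δφ²+q²Δλ²) = 7110.6 nmi
Excess = (7110.6 − 6897.3) / 6897.3 = 213.3 / 6897.3 = 3.09% ≈ 3.1%

3.1%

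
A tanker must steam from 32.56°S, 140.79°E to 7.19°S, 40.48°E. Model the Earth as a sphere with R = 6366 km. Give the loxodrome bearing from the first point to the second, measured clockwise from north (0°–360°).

Δψ = ln[tan(π/4+φ₂/2)/tan(π/4+φ₁/2)] = +0.4758
Δλ = -1.7507 rad (taken the short way round)
course = atan2(Δλ, Δψ) = 285.20°

285.2°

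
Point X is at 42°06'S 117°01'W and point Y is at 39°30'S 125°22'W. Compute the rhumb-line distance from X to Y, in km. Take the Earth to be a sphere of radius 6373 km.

760 km

Rhumb course C = atan2(Δλ, Δψ) with Δψ = ln[tan(π/4+φ₂/2)/tan(π/4+φ₁/2)] = +0.0600, Δλ = -0.1457 → C = 292.36°
d = R·|Δφ| / |cos C| = 6373·0.04538 / 0.38048 = 760 km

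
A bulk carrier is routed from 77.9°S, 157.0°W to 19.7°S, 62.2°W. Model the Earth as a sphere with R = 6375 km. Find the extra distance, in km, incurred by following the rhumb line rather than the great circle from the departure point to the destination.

Great circle: cos σ = sin φ₁ sin φ₂ + cos φ₁ cos φ₂ cos Δλ,  σ = 1.2523 rad → d_gc = 7983.7 km
Rhumb line: Δψ = +1.8936, q = Δφ/Δψ = 0.5364, d_rh = R√(Δφ²+q²Δλ²) = 8599.3 km
Excess = 8599.3 − 7983.7 = 615.6 ≈ 616 km

616 km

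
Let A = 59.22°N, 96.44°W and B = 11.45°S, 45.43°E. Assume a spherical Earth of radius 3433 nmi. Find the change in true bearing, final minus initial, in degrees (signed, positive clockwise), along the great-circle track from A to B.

+110.3°

Initial bearing θ₁ = atan2(sin Δλ cos φ₂, cos φ₁ sin φ₂ − sin φ₁ cos φ₂ cos Δλ) = 47.18°
Final bearing θ₂ = (initial bearing from the destination back to the start) + 180° = 157.48°
Δθ = θ₂ − θ₁ = +110.3°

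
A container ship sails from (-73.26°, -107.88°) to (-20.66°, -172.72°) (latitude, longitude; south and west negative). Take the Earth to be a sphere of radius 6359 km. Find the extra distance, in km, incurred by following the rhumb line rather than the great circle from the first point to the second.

Great circle: cos σ = sin φ₁ sin φ₂ + cos φ₁ cos φ₂ cos Δλ,  σ = 1.1013 rad → d_gc = 7003.1 km
Rhumb line: Δψ = +1.5478, q = Δφ/Δψ = 0.5931, d_rh = R√(Δφ²+q²Δλ²) = 7231.9 km
Excess = 7231.9 − 7003.1 = 228.8 ≈ 229 km

229 km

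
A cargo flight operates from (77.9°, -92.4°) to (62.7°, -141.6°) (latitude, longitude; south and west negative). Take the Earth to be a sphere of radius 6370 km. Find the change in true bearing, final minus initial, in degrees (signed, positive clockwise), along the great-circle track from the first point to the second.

Initial bearing θ₁ = atan2(sin Δλ cos φ₂, cos φ₁ sin φ₂ − sin φ₁ cos φ₂ cos Δλ) = 252.91°
Final bearing θ₂ = (initial bearing from the destination back to the start) + 180° = 205.90°
Δθ = θ₂ − θ₁ = -47.0°

-47.0°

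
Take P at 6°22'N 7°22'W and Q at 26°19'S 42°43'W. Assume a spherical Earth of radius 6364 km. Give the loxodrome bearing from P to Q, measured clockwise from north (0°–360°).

226.4°

Meridional parts: M(φ₁)=+0.1113, M(φ₂)=-0.4764 → ΔM = -0.5877;  Δλ = -0.6170 rad
tan C = Δλ / ΔM = +1.0498 → C = 226.39°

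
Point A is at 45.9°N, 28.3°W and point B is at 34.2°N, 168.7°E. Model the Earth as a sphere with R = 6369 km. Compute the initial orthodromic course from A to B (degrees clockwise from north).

θ = atan2( sin Δλ·cos φ₂ ,  cos φ₁ sin φ₂ − sin φ₁ cos φ₂ cos Δλ )
  = atan2(-0.2418, +0.9592) = 345.85°

345.8°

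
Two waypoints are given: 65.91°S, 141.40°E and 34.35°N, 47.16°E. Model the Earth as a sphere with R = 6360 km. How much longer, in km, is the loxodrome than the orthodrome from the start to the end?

314 km

Great circle: cos σ = sin φ₁ sin φ₂ + cos φ₁ cos φ₂ cos Δλ,  σ = 2.1413 rad → d_gc = 13618.39 km
Rhumb line: Δψ = +2.1837, q = Δφ/Δψ = 0.8013, d_rh = R√(Δφ²+q²Δλ²) = 13932.87 km
Excess = 13932.87 − 13618.39 = 314.48 ≈ 314 km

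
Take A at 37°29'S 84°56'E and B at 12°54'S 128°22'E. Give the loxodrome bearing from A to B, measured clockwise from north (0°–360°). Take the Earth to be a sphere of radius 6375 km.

57.7°

Δψ = ln[tan(π/4+φ₂/2)/tan(π/4+φ₁/2)] = +0.4795
Δλ = +0.7581 rad (taken the short way round)
course = atan2(Δλ, Δψ) = 57.68°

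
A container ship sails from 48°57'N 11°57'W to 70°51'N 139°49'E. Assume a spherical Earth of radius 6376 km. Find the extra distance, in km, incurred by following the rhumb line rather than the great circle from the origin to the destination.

1947 km

Great circle: cos σ = sin φ₁ sin φ₂ + cos φ₁ cos φ₂ cos Δλ,  σ = 1.0209 rad → d_gc = 6509.2 km
Rhumb line: Δψ = +0.7972, q = Δφ/Δψ = 0.4794, d_rh = R√(Δφ²+q²Δλ²) = 8456.2 km
Excess = 8456.2 − 6509.2 = 1947.0 ≈ 1947 km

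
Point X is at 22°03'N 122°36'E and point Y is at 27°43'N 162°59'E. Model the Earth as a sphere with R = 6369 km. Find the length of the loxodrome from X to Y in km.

4118 km

Δψ = ln[tan(π/4+φ₂/2)/tan(π/4+φ₁/2)] = +0.1091;  Δφ = +0.0989 rad,  Δλ = +0.7048 rad
q = Δφ/Δψ = 0.9066
d = R·√(Δφ² + q²Δλ²) = 6369·0.64663 = 4118 km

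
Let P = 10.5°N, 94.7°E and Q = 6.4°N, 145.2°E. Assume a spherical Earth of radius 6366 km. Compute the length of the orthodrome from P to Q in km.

Haversine: a = sin²(Δφ/2)+cos φ₁ cos φ₂ sin²(Δλ/2) = 0.17908;  σ = 2·atan2(√a,√(1−a))
σ = 50.071° → d = Rσ = 6366·0.87390 = 5563 km

5563 km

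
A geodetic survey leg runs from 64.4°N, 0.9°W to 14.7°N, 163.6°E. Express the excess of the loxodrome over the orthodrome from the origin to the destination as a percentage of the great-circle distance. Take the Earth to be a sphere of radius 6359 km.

26.8%

Great circle: σ = 1.7456 rad → d_gc = Rσ = 11100.1 km
Rhumb: Δφ = -0.8674, Δλ = +2.8711, Δψ = -1.2225, q = Δφ/Δψ = 0.7095 → d_rh = R√(Δφ²+q²Δλ²) = 14079.6 km
Excess = (14079.6 − 11100.1) / 11100.1 = 2979.5 / 11100.1 = 26.84% ≈ 26.8%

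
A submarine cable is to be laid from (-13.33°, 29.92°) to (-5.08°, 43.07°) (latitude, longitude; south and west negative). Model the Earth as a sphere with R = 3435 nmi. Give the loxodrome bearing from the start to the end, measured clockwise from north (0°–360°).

Meridional parts: M(φ₁)=-0.2348, M(φ₂)=-0.0888 → ΔM = +0.1460;  Δλ = +0.2295 rad
tan C = Δλ / ΔM = +1.5720 → C = 57.54°

57.5°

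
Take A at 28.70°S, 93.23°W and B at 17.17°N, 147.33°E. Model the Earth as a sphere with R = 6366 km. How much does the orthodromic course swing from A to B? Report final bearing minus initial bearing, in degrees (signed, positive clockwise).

Initial bearing θ₁ = atan2(sin Δλ cos φ₂, cos φ₁ sin φ₂ − sin φ₁ cos φ₂ cos Δλ) = 272.30°
Final bearing θ₂ = (initial bearing from the destination back to the start) + 180° = 293.46°
Δθ = θ₂ − θ₁ = +21.2°

+21.2°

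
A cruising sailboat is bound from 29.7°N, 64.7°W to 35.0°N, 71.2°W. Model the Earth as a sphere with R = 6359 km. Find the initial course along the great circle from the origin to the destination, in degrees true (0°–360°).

315.7°

N = sin Δλ·cos φ₂ = -0.0927;  D = cos φ₁ sin φ₂ − sin φ₁ cos φ₂ cos Δλ = +0.0950
initial course = atan2(N, D) = 315.69°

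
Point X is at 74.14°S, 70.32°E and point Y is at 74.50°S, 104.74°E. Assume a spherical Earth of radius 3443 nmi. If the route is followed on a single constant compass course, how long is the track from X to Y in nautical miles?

Δψ = ln[tan(π/4+φ₂/2)/tan(π/4+φ₁/2)] = -0.0232;  Δφ = -0.0063 rad,  Δλ = +0.6007 rad
q = Δφ/Δψ = 0.2703
d = R·√(Δφ² + q²Δλ²) = 3443·0.16247 = 559 nmi

559 nmi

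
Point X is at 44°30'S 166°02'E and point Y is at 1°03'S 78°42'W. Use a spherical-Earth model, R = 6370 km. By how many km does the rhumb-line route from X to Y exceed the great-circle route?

Great circle: cos σ = sin φ₁ sin φ₂ + cos φ₁ cos φ₂ cos Δλ,  σ = 1.8666 rad → d_gc = 11890.5 km
Rhumb line: Δψ = +0.8508, q = Δφ/Δψ = 0.8914, d_rh = R√(Δφ²+q²Δλ²) = 12402.5 km
Excess = 12402.5 − 11890.5 = 512.0 ≈ 512 km

512 km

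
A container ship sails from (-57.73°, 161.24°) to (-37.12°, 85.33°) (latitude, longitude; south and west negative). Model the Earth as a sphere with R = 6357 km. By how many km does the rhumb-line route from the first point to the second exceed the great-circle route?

259 km

Great circle: cos σ = sin φ₁ sin φ₂ + cos φ₁ cos φ₂ cos Δλ,  σ = 0.9098 rad → d_gc = 5783.5 km
Rhumb line: Δψ = +0.5417, q = Δφ/Δψ = 0.6641, d_rh = R√(Δφ²+q²Δλ²) = 6042.3 km
Excess = 6042.3 − 5783.5 = 258.8 ≈ 259 km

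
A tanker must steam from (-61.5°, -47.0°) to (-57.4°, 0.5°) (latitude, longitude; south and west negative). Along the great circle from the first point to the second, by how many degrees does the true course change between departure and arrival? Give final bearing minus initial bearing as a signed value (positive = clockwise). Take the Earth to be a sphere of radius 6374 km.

At departure: θ₁ = atan2(sin Δλ cos φ₂, cos φ₁ sin φ₂ − sin φ₁ cos φ₂ cos Δλ) = 101.68°
At arrival: θ₂ = atan2(sin Δλ cos φ₁, −cos φ₂ sin φ₁ + sin φ₂ cos φ₁ cos Δλ) = 60.15°
Δθ = θ₂ − θ₁ = -41.5°

-41.5°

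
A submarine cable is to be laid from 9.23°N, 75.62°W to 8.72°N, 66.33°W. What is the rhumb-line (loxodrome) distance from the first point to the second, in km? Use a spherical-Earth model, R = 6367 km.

1021 km

Rhumb course C = atan2(Δλ, Δψ) with Δψ = ln[tan(π/4+φ₂/2)/tan(π/4+φ₁/2)] = -0.0090, Δλ = +0.1621 → C = 93.18°
d = R·|Δφ| / |cos C| = 6367·0.00890 / 0.05549 = 1021 km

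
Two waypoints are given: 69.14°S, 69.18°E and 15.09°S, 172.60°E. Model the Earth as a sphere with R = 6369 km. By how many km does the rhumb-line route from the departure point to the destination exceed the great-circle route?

734 km

Great circle: cos σ = sin φ₁ sin φ₂ + cos φ₁ cos φ₂ cos Δλ,  σ = 1.4066 rad → d_gc = 8958.5 km
Rhumb line: Δψ = +1.4259, q = Δφ/Δψ = 0.6616, d_rh = R√(Δφ²+q²Δλ²) = 9692.3 km
Excess = 9692.3 − 8958.5 = 733.8 ≈ 734 km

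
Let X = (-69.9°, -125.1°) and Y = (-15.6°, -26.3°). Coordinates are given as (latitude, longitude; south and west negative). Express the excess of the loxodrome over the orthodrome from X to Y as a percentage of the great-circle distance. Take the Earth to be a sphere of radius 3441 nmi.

7.5%

Great circle: σ = 1.3675 rad → d_gc = Rσ = 4705.6 nmi
Rhumb: Δφ = +0.9477, Δλ = +1.7244, Δψ = +1.4546, q = Δφ/Δψ = 0.6515 → d_rh = R√(Δφ²+q²Δλ²) = 5057.6 nmi
Excess = (5057.6 − 4705.6) / 4705.6 = 352.0 / 4705.6 = 7.48% ≈ 7.5%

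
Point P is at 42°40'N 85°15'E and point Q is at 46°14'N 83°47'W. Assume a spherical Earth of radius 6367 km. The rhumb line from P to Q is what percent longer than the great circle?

Great circle: σ = 1.5807 rad → d_gc = Rσ = 10064.4 km
Rhumb: Δφ = +0.0623, Δλ = -2.9502, Δψ = +0.0872, q = Δφ/Δψ = 0.7135 → d_rh = R√(Δφ²+q²Δλ²) = 13408.6 km
Excess = (13408.6 − 10064.4) / 10064.4 = 3344.2 / 10064.4 = 33.23% ≈ 33.2%

33.2%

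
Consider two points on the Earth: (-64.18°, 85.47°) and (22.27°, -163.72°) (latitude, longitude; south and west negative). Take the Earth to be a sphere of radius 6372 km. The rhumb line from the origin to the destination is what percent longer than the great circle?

4.5%

Great circle: σ = 2.0764 rad → d_gc = Rσ = 13230.8 km
Rhumb: Δφ = +1.5088, Δλ = +1.9340, Δψ = +1.8720, q = Δφ/Δψ = 0.8060 → d_rh = R√(Δφ²+q²Δλ²) = 13823.8 km
Excess = (13823.8 − 13230.8) / 13230.8 = 593.0 / 13230.8 = 4.48% ≈ 4.5%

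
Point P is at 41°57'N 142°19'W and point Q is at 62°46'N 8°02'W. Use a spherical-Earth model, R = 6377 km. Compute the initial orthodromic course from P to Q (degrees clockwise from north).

20.5°

N = sin Δλ·cos φ₂ = +0.3276;  D = cos φ₁ sin φ₂ − sin φ₁ cos φ₂ cos Δλ = +0.8749
initial course = atan2(N, D) = 20.53°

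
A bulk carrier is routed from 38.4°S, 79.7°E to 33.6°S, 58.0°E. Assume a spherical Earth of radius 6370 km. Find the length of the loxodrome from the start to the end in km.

Rhumb course C = atan2(Δλ, Δψ) with Δψ = ln[tan(π/4+φ₂/2)/tan(π/4+φ₁/2)] = +0.1036, Δλ = -0.3787 → C = 285.30°
d = R·|Δφ| / |cos C| = 6370·0.08378 / 0.26388 = 2022 km

2022 km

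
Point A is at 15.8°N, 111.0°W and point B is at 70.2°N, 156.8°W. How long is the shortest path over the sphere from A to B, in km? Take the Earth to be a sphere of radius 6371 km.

cos σ = sin φ₁ sin φ₂ + cos φ₁ cos φ₂ cos Δλ
      = sin(15.80°)sin(70.20°) + cos(15.80°)cos(70.20°)cos(-45.80°) = 0.4834
σ = 61.091° → d = Rσ = 6371·1.06624 = 6793 km

6793 km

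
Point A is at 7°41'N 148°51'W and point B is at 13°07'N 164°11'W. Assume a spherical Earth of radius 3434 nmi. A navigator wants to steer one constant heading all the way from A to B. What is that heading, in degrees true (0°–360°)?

289.8°

Δψ = ln[tan(π/4+φ₂/2)/tan(π/4+φ₁/2)] = +0.0965
Δλ = -0.2676 rad (taken the short way round)
course = atan2(Δλ, Δψ) = 289.82°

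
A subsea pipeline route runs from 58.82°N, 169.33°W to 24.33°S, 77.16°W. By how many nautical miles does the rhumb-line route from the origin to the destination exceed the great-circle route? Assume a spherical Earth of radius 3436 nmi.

Great circle: cos σ = sin φ₁ sin φ₂ + cos φ₁ cos φ₂ cos Δλ,  σ = 1.9502 rad → d_gc = 6700.8 nmi
Rhumb line: Δψ = -1.7145, q = Δφ/Δψ = 0.8465, d_rh = R√(Δφ²+q²Δλ²) = 6837.8 nmi
Excess = 6837.8 − 6700.8 = 137.0 ≈ 137 nmi

137 nmi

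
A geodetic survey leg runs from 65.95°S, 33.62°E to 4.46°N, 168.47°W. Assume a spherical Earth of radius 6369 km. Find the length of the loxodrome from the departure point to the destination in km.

Δψ = ln[tan(π/4+φ₂/2)/tan(π/4+φ₁/2)] = +1.6243;  Δφ = +1.2289 rad,  Δλ = +2.7560 rad
q = Δφ/Δψ = 0.7566
d = R·√(Δφ² + q²Δλ²) = 6369·2.42029 = 15415 km

15415 km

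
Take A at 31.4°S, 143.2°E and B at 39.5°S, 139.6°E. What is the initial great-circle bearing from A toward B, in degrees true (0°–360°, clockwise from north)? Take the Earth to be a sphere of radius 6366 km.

N = sin Δλ·cos φ₂ = -0.0485;  D = cos φ₁ sin φ₂ − sin φ₁ cos φ₂ cos Δλ = -0.1417
initial course = atan2(N, D) = 198.88°

198.9°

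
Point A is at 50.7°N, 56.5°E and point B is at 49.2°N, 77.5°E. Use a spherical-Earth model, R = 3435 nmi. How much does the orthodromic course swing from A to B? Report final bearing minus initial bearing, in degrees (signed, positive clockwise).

At departure: θ₁ = atan2(sin Δλ cos φ₂, cos φ₁ sin φ₂ − sin φ₁ cos φ₂ cos Δλ) = 88.19°
At arrival: θ₂ = atan2(sin Δλ cos φ₁, −cos φ₂ sin φ₁ + sin φ₂ cos φ₁ cos Δλ) = 104.34°
Δθ = θ₂ − θ₁ = +16.2°

+16.2°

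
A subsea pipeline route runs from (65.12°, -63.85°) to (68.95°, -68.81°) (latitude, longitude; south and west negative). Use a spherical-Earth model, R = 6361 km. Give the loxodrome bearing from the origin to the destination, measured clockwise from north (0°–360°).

333.2°

Meridional parts: M(φ₁)=+1.5114, M(φ₂)=+1.6831 → ΔM = +0.1717;  Δλ = -0.0866 rad
tan C = Δλ / ΔM = -0.5041 → C = 333.25°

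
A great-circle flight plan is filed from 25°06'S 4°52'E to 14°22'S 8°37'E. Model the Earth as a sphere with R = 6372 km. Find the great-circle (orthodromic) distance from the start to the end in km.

cos σ = sin φ₁ sin φ₂ + cos φ₁ cos φ₂ cos Δλ
      = sin(-25.10°)sin(-14.37°) + cos(-25.10°)cos(-14.37°)cos(3.75°) = 0.9806
σ = 11.297° → d = Rσ = 6372·0.19716 = 1256 km

1256 km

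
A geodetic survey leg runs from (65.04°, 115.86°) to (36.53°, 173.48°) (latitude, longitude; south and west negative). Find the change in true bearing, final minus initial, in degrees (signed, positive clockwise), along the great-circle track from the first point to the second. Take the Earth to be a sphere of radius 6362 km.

At departure: θ₁ = atan2(sin Δλ cos φ₂, cos φ₁ sin φ₂ − sin φ₁ cos φ₂ cos Δλ) = 101.57°
At arrival: θ₂ = atan2(sin Δλ cos φ₁, −cos φ₂ sin φ₁ + sin φ₂ cos φ₁ cos Δλ) = 149.04°
Δθ = θ₂ − θ₁ = +47.5°

+47.5°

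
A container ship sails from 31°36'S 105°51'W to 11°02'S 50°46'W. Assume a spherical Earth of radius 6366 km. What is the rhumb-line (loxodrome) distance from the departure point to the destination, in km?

Rhumb course C = atan2(Δλ, Δψ) with Δψ = ln[tan(π/4+φ₂/2)/tan(π/4+φ₁/2)] = +0.3880, Δλ = +0.9614 → C = 68.02°
d = R·|Δφ| / |cos C| = 6366·0.35896 / 0.37430 = 6105 km

6105 km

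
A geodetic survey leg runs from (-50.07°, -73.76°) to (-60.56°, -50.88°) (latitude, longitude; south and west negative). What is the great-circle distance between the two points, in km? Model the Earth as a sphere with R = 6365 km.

Haversine: a = sin²(Δφ/2)+cos φ₁ cos φ₂ sin²(Δλ/2) = 0.02077;  σ = 2·atan2(√a,√(1−a))
σ = 16.571° → d = Rσ = 6365·0.28922 = 1841 km

1841 km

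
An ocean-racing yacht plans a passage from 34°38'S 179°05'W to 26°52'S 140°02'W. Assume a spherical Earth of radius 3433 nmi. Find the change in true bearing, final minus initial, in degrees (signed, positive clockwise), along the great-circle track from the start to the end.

At departure: θ₁ = atan2(sin Δλ cos φ₂, cos φ₁ sin φ₂ − sin φ₁ cos φ₂ cos Δλ) = 87.77°
At arrival: θ₂ = atan2(sin Δλ cos φ₁, −cos φ₂ sin φ₁ + sin φ₂ cos φ₁ cos Δλ) = 67.17°
Δθ = θ₂ − θ₁ = -20.6°

-20.6°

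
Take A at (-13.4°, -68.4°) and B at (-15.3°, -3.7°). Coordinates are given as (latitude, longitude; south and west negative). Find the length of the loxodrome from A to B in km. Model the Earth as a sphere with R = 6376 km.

6978 km

Δψ = ln[tan(π/4+φ₂/2)/tan(π/4+φ₁/2)] = -0.0342;  Δφ = -0.0332 rad,  Δλ = +1.1292 rad
q = Δφ/Δψ = 0.9687
d = R·√(Δφ² + q²Δλ²) = 6376·1.09444 = 6978 km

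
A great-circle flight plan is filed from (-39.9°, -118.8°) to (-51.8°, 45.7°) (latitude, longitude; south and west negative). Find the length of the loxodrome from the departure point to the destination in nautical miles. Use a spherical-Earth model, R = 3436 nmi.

Δψ = ln[tan(π/4+φ₂/2)/tan(π/4+φ₁/2)] = -0.2999;  Δφ = -0.2077 rad,  Δλ = +2.8711 rad
q = Δφ/Δψ = 0.6926
d = R·√(Δφ² + q²Δλ²) = 3436·1.99935 = 6870 nmi

6870 nmi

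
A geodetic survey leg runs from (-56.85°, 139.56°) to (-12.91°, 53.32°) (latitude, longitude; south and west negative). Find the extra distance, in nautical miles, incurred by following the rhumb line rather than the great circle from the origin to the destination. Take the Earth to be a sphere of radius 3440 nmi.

186 nmi

Great circle: cos σ = sin φ₁ sin φ₂ + cos φ₁ cos φ₂ cos Δλ,  σ = 1.3469 rad → d_gc = 4633.4 nmi
Rhumb line: Δψ = +0.9846, q = Δφ/Δψ = 0.7789, d_rh = R√(Δφ²+q²Δλ²) = 4819.1 nmi
Excess = 4819.1 − 4633.4 = 185.7 ≈ 186 nmi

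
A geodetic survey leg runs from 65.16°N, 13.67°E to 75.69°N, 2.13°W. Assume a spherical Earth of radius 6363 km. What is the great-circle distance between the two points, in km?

cos σ = sin φ₁ sin φ₂ + cos φ₁ cos φ₂ cos Δλ
      = sin(65.16°)sin(75.69°) + cos(65.16°)cos(75.69°)cos(-15.80°) = 0.9792
σ = 11.696° → d = Rσ = 6363·0.20414 = 1299 km

1299 km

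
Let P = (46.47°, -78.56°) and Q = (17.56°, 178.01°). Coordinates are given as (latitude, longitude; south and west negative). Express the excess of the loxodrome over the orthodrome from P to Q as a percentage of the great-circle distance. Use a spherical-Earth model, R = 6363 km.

5.3%

Great circle: σ = 1.5045 rad → d_gc = Rσ = 9573.2 km
Rhumb: Δφ = -0.5046, Δλ = -1.8052, Δψ = -0.6067, q = Δφ/Δψ = 0.8316 → d_rh = R√(Δφ²+q²Δλ²) = 10077.4 km
Excess = (10077.4 − 9573.2) / 9573.2 = 504.2 / 9573.2 = 5.27% ≈ 5.3%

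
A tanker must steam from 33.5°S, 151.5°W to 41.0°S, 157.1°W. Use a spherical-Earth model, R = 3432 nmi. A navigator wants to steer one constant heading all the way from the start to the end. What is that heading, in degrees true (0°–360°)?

Δψ = ln[tan(π/4+φ₂/2)/tan(π/4+φ₁/2)] = -0.1647
Δλ = -0.0977 rad (taken the short way round)
course = atan2(Δλ, Δψ) = 210.69°

210.7°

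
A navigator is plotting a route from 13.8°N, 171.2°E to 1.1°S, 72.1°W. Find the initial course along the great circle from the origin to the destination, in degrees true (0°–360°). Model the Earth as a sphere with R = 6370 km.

N = sin Δλ·cos φ₂ = +0.8932;  D = cos φ₁ sin φ₂ − sin φ₁ cos φ₂ cos Δλ = +0.0885
initial course = atan2(N, D) = 84.34°

84.3°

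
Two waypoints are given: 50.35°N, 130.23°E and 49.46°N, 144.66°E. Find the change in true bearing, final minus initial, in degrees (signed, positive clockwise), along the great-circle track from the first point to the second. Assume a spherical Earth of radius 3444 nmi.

+11.1°

At departure: θ₁ = atan2(sin Δλ cos φ₂, cos φ₁ sin φ₂ − sin φ₁ cos φ₂ cos Δλ) = 89.91°
At arrival: θ₂ = atan2(sin Δλ cos φ₁, −cos φ₂ sin φ₁ + sin φ₂ cos φ₁ cos Δλ) = 100.97°
Δθ = θ₂ − θ₁ = +11.1°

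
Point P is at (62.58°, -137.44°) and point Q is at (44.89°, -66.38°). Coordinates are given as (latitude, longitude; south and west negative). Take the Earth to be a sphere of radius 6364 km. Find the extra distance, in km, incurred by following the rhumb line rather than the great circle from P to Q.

217 km

Great circle: cos σ = sin φ₁ sin φ₂ + cos φ₁ cos φ₂ cos Δλ,  σ = 0.7490 rad → d_gc = 4766.8 km
Rhumb line: Δψ = -0.5321, q = Δφ/Δψ = 0.5803, d_rh = R√(Δφ²+q²Δλ²) = 4983.5 km
Excess = 4983.5 − 4766.8 = 216.7 ≈ 217 km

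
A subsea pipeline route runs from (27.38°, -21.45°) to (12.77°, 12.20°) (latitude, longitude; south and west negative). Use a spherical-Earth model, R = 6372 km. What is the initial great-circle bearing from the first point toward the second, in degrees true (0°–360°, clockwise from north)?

108.1°

θ = atan2( sin Δλ·cos φ₂ ,  cos φ₁ sin φ₂ − sin φ₁ cos φ₂ cos Δλ )
  = atan2(+0.5404, -0.1771) = 108.14°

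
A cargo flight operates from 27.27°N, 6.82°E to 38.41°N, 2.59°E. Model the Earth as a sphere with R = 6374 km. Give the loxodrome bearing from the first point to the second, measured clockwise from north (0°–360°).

342.4°

Δψ = ln[tan(π/4+φ₂/2)/tan(π/4+φ₁/2)] = +0.2321
Δλ = -0.0738 rad (taken the short way round)
course = atan2(Δλ, Δψ) = 342.35°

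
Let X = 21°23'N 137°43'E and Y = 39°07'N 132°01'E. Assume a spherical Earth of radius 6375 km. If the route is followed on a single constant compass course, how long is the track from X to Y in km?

2047 km

Rhumb course C = atan2(Δλ, Δψ) with Δψ = ln[tan(π/4+φ₂/2)/tan(π/4+φ₁/2)] = +0.3607, Δλ = -0.0995 → C = 344.58°
d = R·|Δφ| / |cos C| = 6375·0.30951 / 0.96401 = 2047 km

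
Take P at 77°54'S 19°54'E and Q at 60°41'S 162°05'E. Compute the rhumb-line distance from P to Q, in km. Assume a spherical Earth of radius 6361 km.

Δψ = ln[tan(π/4+φ₂/2)/tan(π/4+φ₁/2)] = +0.9034;  Δφ = +0.3005 rad,  Δλ = +2.4816 rad
q = Δφ/Δψ = 0.3326
d = R·√(Δφ² + q²Δλ²) = 6361·0.87843 = 5588 km

5588 km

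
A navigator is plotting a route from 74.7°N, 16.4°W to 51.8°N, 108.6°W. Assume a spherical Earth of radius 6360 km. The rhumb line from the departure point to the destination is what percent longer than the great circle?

9.4%

Great circle: σ = 0.7201 rad → d_gc = Rσ = 4579.8 km
Rhumb: Δφ = -0.3997, Δλ = -1.6092, Δψ = -0.9470, q = Δφ/Δψ = 0.4220 → d_rh = R√(Δφ²+q²Δλ²) = 5011.7 km
Excess = (5011.7 − 4579.8) / 4579.8 = 431.9 / 4579.8 = 9.43% ≈ 9.4%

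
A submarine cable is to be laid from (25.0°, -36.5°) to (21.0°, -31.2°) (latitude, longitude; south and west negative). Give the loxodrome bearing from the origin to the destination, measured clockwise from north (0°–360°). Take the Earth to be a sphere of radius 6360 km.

129.4°

Meridional parts: M(φ₁)=+0.4509, M(φ₂)=+0.3750 → ΔM = -0.0759;  Δλ = +0.0925 rad
tan C = Δλ / ΔM = -1.2193 → C = 129.36°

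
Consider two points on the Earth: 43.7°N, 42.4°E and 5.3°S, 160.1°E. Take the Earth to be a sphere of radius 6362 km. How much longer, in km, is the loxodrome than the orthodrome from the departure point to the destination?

Great circle: cos σ = sin φ₁ sin φ₂ + cos φ₁ cos φ₂ cos Δλ,  σ = 1.9806 rad → d_gc = 12600.7 km
Rhumb line: Δψ = -0.9423, q = Δφ/Δψ = 0.9076, d_rh = R√(Δφ²+q²Δλ²) = 13049.9 km
Excess = 13049.9 − 12600.7 = 449.2 ≈ 449 km

449 km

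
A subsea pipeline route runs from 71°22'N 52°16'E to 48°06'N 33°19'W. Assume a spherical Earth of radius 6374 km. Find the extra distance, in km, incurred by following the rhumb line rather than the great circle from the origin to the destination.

Great circle: cos σ = sin φ₁ sin φ₂ + cos φ₁ cos φ₂ cos Δλ,  σ = 0.7645 rad → d_gc = 4872.9 km
Rhumb line: Δψ = -0.8475, q = Δφ/Δψ = 0.4792, d_rh = R√(Δφ²+q²Δλ²) = 5245.2 km
Excess = 5245.2 − 4872.9 = 372.3 ≈ 372 km

372 km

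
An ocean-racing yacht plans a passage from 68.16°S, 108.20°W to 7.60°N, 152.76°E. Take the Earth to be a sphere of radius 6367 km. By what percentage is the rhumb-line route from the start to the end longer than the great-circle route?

5.2%

Great circle: σ = 1.7525 rad → d_gc = Rσ = 11158.2 km
Rhumb: Δφ = +1.3223, Δλ = -1.7286, Δψ = +1.7785, q = Δφ/Δψ = 0.7435 → d_rh = R√(Δφ²+q²Δλ²) = 11740.3 km
Excess = (11740.3 − 11158.2) / 11158.2 = 582.1 / 11158.2 = 5.22% ≈ 5.2%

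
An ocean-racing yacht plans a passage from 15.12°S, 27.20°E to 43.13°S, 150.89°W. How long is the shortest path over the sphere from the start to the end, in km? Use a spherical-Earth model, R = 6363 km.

13518 km

Haversine: a = sin²(Δφ/2)+cos φ₁ cos φ₂ sin²(Δλ/2) = 0.76291;  σ = 2·atan2(√a,√(1−a))
σ = 121.724° → d = Rσ = 6363·2.12448 = 13518 km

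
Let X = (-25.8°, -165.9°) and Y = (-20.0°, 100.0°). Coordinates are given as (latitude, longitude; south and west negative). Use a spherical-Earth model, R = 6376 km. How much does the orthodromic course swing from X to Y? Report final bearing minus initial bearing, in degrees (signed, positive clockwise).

Initial bearing θ₁ = atan2(sin Δλ cos φ₂, cos φ₁ sin φ₂ − sin φ₁ cos φ₂ cos Δλ) = 250.21°
Final bearing θ₂ = (initial bearing from the destination back to the start) + 180° = 295.64°
Δθ = θ₂ − θ₁ = +45.4°

+45.4°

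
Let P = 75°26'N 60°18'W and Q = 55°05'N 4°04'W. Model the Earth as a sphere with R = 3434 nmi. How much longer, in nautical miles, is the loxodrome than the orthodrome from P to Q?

59 nmi

Great circle: cos σ = sin φ₁ sin φ₂ + cos φ₁ cos φ₂ cos Δλ,  σ = 0.5082 rad → d_gc = 1745.0 nmi
Rhumb line: Δψ = -0.9005, q = Δφ/Δψ = 0.3944, d_rh = R√(Δφ²+q²Δλ²) = 1804.1 nmi
Excess = 1804.1 − 1745.0 = 59.1 ≈ 59 nmi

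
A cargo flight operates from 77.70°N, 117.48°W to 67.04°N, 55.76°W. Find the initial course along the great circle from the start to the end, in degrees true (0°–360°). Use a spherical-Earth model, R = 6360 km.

87.4°

N = sin Δλ·cos φ₂ = +0.3435;  D = cos φ₁ sin φ₂ − sin φ₁ cos φ₂ cos Δλ = +0.0156
initial course = atan2(N, D) = 87.40°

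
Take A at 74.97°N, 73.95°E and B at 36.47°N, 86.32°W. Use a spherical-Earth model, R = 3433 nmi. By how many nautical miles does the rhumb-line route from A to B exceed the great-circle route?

1273 nmi

Great circle: cos σ = sin φ₁ sin φ₂ + cos φ₁ cos φ₂ cos Δλ,  σ = 1.1834 rad → d_gc = 4062.6 nmi
Rhumb line: Δψ = -1.3411, q = Δφ/Δψ = 0.5010, d_rh = R√(Δφ²+q²Δλ²) = 5335.8 nmi
Excess = 5335.8 − 4062.6 = 1273.2 ≈ 1273 nmi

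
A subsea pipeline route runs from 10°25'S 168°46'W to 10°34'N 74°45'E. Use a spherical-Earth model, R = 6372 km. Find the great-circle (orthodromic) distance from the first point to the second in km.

13086 km

cos σ = sin φ₁ sin φ₂ + cos φ₁ cos φ₂ cos Δλ
      = sin(-10.42°)sin(10.57°) + cos(-10.42°)cos(10.57°)cos(-116.48°) = -0.4643
σ = 117.665° → d = Rσ = 6372·2.05365 = 13086 km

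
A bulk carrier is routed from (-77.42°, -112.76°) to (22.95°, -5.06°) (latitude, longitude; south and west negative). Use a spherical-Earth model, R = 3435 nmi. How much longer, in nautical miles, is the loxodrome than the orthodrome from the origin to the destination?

442 nmi

Great circle: cos σ = sin φ₁ sin φ₂ + cos φ₁ cos φ₂ cos Δλ,  σ = 2.0281 rad → d_gc = 6966.6 nmi
Rhumb line: Δψ = +2.6170, q = Δφ/Δψ = 0.6694, d_rh = R√(Δφ²+q²Δλ²) = 7408.8 nmi
Excess = 7408.8 − 6966.6 = 442.2 ≈ 442 nmi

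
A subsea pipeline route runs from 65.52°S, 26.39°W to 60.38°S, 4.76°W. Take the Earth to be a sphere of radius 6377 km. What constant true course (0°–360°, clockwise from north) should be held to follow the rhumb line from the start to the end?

62.3°

Meridional parts: M(φ₁)=-1.5281, M(φ₂)=-1.3303 → ΔM = +0.1978;  Δλ = +0.3775 rad
tan C = Δλ / ΔM = +1.9082 → C = 62.34°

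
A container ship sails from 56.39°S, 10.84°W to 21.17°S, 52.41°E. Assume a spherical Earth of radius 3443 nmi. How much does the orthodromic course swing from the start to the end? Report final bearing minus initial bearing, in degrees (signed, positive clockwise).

-44.1°

Initial bearing θ₁ = atan2(sin Δλ cos φ₂, cos φ₁ sin φ₂ − sin φ₁ cos φ₂ cos Δλ) = 79.81°
Final bearing θ₂ = (initial bearing from the destination back to the start) + 180° = 35.75°
Δθ = θ₂ − θ₁ = -44.1°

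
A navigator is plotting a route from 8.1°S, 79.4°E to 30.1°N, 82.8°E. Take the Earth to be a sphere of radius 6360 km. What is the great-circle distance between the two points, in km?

4256 km

cos σ = sin φ₁ sin φ₂ + cos φ₁ cos φ₂ cos Δλ
      = sin(-8.10°)sin(30.10°) + cos(-8.10°)cos(30.10°)cos(3.40°) = 0.7843
σ = 38.339° → d = Rσ = 6360·0.66915 = 4256 km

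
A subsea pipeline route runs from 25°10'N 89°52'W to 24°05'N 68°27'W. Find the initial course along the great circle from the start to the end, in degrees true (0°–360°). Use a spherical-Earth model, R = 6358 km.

θ = atan2( sin Δλ·cos φ₂ ,  cos φ₁ sin φ₂ − sin φ₁ cos φ₂ cos Δλ )
  = atan2(+0.3334, +0.0079) = 88.64°

88.6°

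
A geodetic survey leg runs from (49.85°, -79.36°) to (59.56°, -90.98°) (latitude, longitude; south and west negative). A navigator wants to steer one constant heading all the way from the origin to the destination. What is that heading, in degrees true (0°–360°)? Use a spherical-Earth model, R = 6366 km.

Δψ = ln[tan(π/4+φ₂/2)/tan(π/4+φ₁/2)] = +0.2951
Δλ = -0.2028 rad (taken the short way round)
course = atan2(Δλ, Δψ) = 325.50°

325.5°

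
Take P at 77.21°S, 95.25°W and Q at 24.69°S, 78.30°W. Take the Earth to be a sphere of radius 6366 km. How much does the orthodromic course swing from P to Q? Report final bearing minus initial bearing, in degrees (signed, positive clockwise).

Initial bearing θ₁ = atan2(sin Δλ cos φ₂, cos φ₁ sin φ₂ − sin φ₁ cos φ₂ cos Δλ) = 19.33°
Final bearing θ₂ = (initial bearing from the destination back to the start) + 180° = 4.63°
Δθ = θ₂ − θ₁ = -14.7°

-14.7°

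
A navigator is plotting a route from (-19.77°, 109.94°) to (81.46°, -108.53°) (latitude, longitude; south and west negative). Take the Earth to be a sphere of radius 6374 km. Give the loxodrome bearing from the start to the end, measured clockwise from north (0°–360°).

40.0°

Δψ = ln[tan(π/4+φ₂/2)/tan(π/4+φ₁/2)] = +2.9469
Δλ = +2.4702 rad (taken the short way round)
course = atan2(Δλ, Δψ) = 39.97°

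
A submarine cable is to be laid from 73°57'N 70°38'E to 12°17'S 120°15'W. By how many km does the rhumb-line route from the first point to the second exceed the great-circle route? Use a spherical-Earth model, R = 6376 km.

Great circle: cos σ = sin φ₁ sin φ₂ + cos φ₁ cos φ₂ cos Δλ,  σ = 2.0598 rad → d_gc = 13133.2 km
Rhumb line: Δψ = -2.1751, q = Δφ/Δψ = 0.6919, d_rh = R√(Δφ²+q²Δλ²) = 16175.9 km
Excess = 16175.9 − 13133.2 = 3042.7 ≈ 3043 km

3043 km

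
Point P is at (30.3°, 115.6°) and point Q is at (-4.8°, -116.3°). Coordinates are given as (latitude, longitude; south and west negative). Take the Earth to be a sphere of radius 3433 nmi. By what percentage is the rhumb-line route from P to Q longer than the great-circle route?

2.2%

Great circle: σ = 2.1811 rad → d_gc = Rσ = 7487.6 nmi
Rhumb: Δφ = -0.6126, Δλ = +2.2358, Δψ = -0.6392, q = Δφ/Δψ = 0.9583 → d_rh = R√(Δφ²+q²Δλ²) = 7650.4 nmi
Excess = (7650.4 − 7487.6) / 7487.6 = 162.8 / 7487.6 = 2.17% ≈ 2.2%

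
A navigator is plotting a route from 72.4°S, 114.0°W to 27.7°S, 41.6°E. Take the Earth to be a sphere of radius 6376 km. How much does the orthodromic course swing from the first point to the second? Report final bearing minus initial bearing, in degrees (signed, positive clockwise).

At departure: θ₁ = atan2(sin Δλ cos φ₂, cos φ₁ sin φ₂ − sin φ₁ cos φ₂ cos Δλ) = 158.08°
At arrival: θ₂ = atan2(sin Δλ cos φ₁, −cos φ₂ sin φ₁ + sin φ₂ cos φ₁ cos Δλ) = 7.32°
Δθ = θ₂ − θ₁ = -150.8°

-150.8°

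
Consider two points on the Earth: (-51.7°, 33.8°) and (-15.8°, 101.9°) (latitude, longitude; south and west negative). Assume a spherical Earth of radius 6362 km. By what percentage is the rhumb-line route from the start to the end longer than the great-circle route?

Great circle: σ = 1.1195 rad → d_gc = Rσ = 7122.4 km
Rhumb: Δφ = +0.6266, Δλ = +1.1886, Δψ = +0.7784, q = Δφ/Δψ = 0.8050 → d_rh = R√(Δφ²+q²Δλ²) = 7276.2 km
Excess = (7276.2 − 7122.4) / 7122.4 = 153.8 / 7122.4 = 2.16% ≈ 2.2%

2.2%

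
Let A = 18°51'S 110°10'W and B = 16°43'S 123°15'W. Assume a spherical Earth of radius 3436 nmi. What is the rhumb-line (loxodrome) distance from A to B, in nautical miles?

Rhumb course C = atan2(Δλ, Δψ) with Δψ = ln[tan(π/4+φ₂/2)/tan(π/4+φ₁/2)] = +0.0391, Δλ = -0.2283 → C = 279.72°
d = R·|Δφ| / |cos C| = 3436·0.03723 / 0.16879 = 758 nmi

758 nmi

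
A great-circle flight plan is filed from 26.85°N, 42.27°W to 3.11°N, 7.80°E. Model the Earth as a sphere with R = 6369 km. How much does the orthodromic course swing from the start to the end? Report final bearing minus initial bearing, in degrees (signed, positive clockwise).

At departure: θ₁ = atan2(sin Δλ cos φ₂, cos φ₁ sin φ₂ − sin φ₁ cos φ₂ cos Δλ) = 107.48°
At arrival: θ₂ = atan2(sin Δλ cos φ₁, −cos φ₂ sin φ₁ + sin φ₂ cos φ₁ cos Δλ) = 121.54°
Δθ = θ₂ − θ₁ = +14.1°

+14.1°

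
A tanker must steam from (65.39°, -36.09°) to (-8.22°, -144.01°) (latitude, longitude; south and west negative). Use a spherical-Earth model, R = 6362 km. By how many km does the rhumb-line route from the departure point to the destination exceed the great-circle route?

Great circle: cos σ = sin φ₁ sin φ₂ + cos φ₁ cos φ₂ cos Δλ,  σ = 1.8305 rad → d_gc = 11645.7 km
Rhumb line: Δψ = -1.6666, q = Δφ/Δψ = 0.7709, d_rh = R√(Δφ²+q²Δλ²) = 12334.3 km
Excess = 12334.3 − 11645.7 = 688.6 ≈ 689 km

689 km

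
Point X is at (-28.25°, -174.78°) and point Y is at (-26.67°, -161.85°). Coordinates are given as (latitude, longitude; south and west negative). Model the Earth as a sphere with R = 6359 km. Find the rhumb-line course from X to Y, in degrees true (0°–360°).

Meridional parts: M(φ₁)=-0.5143, M(φ₂)=-0.4833 → ΔM = +0.0311;  Δλ = +0.2257 rad
tan C = Δλ / ΔM = +7.2612 → C = 82.16°

82.2°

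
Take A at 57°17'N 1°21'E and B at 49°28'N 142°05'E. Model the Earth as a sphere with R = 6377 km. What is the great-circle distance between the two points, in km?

Haversine: a = sin²(Δφ/2)+cos φ₁ cos φ₂ sin²(Δλ/2) = 0.31625;  σ = 2·atan2(√a,√(1−a))
σ = 68.438° → d = Rσ = 6377·1.19447 = 7617 km

7617 km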